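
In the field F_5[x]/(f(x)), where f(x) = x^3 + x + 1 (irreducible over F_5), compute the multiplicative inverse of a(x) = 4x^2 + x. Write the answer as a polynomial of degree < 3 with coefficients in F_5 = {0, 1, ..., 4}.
a(x)^(-1) ≡ x^2 + 2x + 3 (mod f(x))

Since f is irreducible over F_5, F_5[x]/(f) is a field and a(x) ≠ 0 has an inverse. Apply the extended Euclidean algorithm to f(x) and a(x) in F_5[x]: f(x) = (4x + 4)·a(x) + (2x + 1);  a(x) = (2x + 2)·(2x + 1) + (3). The last nonzero remainder is the constant 3 = gcd(f, a) in F_5. Back-substituting through the division chain expresses 3 = s(x)·a(x) + t(x)·f(x) with s(x) ≡ 3x^2 + x + 4 (mod f), so (3x^2 + x + 4)·a(x) ≡ 3 (mod f). Multiplying by 3^(-1) ≡ 2 in F_5 gives a(x)^(-1) ≡ 2·(3x^2 + x + 4) ≡ x^2 + 2x + 3 (mod f). Check: (4x^2 + x)·(x^2 + 2x + 3) = 4x^4 + 4x^3 + 4x^2 + 3x ≡ 1 (mod x^3 + x + 1).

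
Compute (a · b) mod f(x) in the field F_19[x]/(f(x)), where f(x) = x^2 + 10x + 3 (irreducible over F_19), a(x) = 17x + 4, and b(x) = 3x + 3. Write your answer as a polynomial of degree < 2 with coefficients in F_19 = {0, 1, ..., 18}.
a · b ≡ 9x + 11 (mod f(x))

Multiply in F_19[x]: a(x)·b(x) = (17x + 4)·(3x + 3) = 13x^2 + 6x + 12. This has degree ≥ 2, so divide by f(x) over F_19: 13x^2 + 6x + 12 = (13)·(x^2 + 10x + 3) + (9x + 11). Hence a·b ≡ 9x + 11 (mod f). (F_19[x]/(f) is a field with 19^2 = 361 elements since f is irreducible of degree 2.)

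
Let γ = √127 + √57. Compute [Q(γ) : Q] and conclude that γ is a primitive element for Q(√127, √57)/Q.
[Q(γ) : Q] = 4 (equivalently, Q(γ) = Q(√127, √57))

Obviously Q(γ) ⊆ Q(√127, √57), and [Q(√127, √57):Q] = 4 (since 127, 57 are distinct squarefree integers > 1 with 7239 not a perfect square). To show equality we compute the minimal polynomial of γ. From γ = √127 + √57: γ^2 = 127 + 2√(7239) + 57 = 184 + 2√(7239), so γ^2 - 184 = 2√(7239); squaring, (γ^2 - 184)^2 = 4·7239, i.e. γ^4 - 368γ^2 + 33856 - 28956 = 0, i.e. γ^4 - 368γ^2 + 4900 = 0. So γ is a root of x^4 - 368x^2 + 4900. This polynomial is irreducible over Q: it has no rational root (each ±√127 ± √57 is irrational), and any factorization into two quadratics over Q would force √(7239) ∈ Q (pairing opposite roots) or √127, √57 ∈ Q (other pairings), all impossible. Hence [Q(γ):Q] = 4 = [Q(√127, √57):Q], so Q(γ) = Q(√127, √57).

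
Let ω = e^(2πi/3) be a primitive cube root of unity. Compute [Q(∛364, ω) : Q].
[Q(∛364, ω) : Q] = 6

[Q(∛364):Q] = 3 (min poly x^3 - 364, irreducible since 364 is not a perfect cube). [Q(ω):Q] = 2 (min poly x^2 + x + 1). Since Q(∛364) ⊂ R and ω ∉ R, we have ω ∉ Q(∛364), so x^2 + x + 1 remains irreducible over Q(∛364) and [Q(∛364, ω) : Q(∛364)] = 2. By the tower law, [Q(∛364, ω) : Q] = 3 · 2 = 6. (In fact Q(∛364, ω) is the splitting field of x^3 - 364 over Q.)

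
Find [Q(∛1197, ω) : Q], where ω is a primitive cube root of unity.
[Q(∛1197, ω) : Q] = 6

[Q(∛1197):Q] = 3 (min poly x^3 - 1197, irreducible since 1197 is not a perfect cube). [Q(ω):Q] = 2 (min poly x^2 + x + 1). Since Q(∛1197) ⊂ R and ω ∉ R, we have ω ∉ Q(∛1197), so x^2 + x + 1 remains irreducible over Q(∛1197) and [Q(∛1197, ω) : Q(∛1197)] = 2. By the tower law, [Q(∛1197, ω) : Q] = 3 · 2 = 6. (In fact Q(∛1197, ω) is the splitting field of x^3 - 1197 over Q.)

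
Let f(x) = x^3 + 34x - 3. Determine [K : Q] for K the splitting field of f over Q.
[K : Q] = 6

By the rational root test, any rational root of the monic integer polynomial f(x) = x^3 + 34x - 3 must be an integer dividing the constant term -3, i.e. one of ±{1, 3}. Evaluating: f(1) = 32, f(-1) = -38, f(3) = 126, f(-3) = -132; none is 0, so f has no rational root and is therefore irreducible over Q (a cubic with no linear factor over a field is irreducible). For an irreducible cubic, the Galois group is A_3 or S_3 according as the discriminant disc(f) = -4a^3 - 27b^2 = -4·(34)^3 - 27·(-3)^2 = -157459 is or is not a square in Q. Here disc(f) = -157459 is not a perfect square in Q, so the Galois group of f over Q is not contained in A_3 and must be all of S_3. The splitting field has degree |S_3| = 6 over Q, so [K : Q] = 6.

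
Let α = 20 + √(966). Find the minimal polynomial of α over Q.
m_α(x) = x^2 - 40x - 566

From α - 20 = √(966), squaring gives (α - 20)^2 = 966, i.e. α^2 - 40α + 400 = 966, so α^2 - 40α - 566 = 0. The discriminant of x^2 - 40x - 566 is (-40)^2 - 4·(-566) = 1600 + 2264 = 3864, and 4·(966) is not a perfect square in Q since 966 is squarefree and ≠ 1. Hence x^2 - 40x - 566 is irreducible over Q and is the minimal polynomial of α.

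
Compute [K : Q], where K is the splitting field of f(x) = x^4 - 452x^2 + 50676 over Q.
[K : Q] = 4

Solving the quadratic in x^2: x^2 = (452 ± √(452^2 - 4·50676))/2 = (452 ± √1600)/2 = (452 ± 40)/2, giving x^2 = 246 or x^2 = 206. So f(x) = (x^2 - 246)(x^2 - 206) and the roots of f are ±√246, ±√206. Hence the splitting field is K = Q(√246, √206). Since 246 and 206 are distinct squarefree integers > 1, their product 50676 is not a perfect square, so √206 ∉ Q(√246). By the tower law [K:Q] = [Q(√246,√206):Q(√246)] · [Q(√246):Q] = 2 · 2 = 4.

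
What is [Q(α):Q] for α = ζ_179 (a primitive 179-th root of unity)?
[Q(α):Q] = 178

The minimal polynomial of ζ_179 over Q is the 179-th cyclotomic polynomial Φ_179(x), which is irreducible over Q and has degree φ(179) = 178. Hence [Q(α):Q] = φ(179) = 178.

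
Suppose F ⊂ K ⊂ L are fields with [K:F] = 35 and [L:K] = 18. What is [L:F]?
[L:F] = 630

The tower law says that for any tower of field extensions F ⊂ K ⊂ L with finite degrees, [L:F] = [L:K] · [K:F]. Here this gives [L:F] = 18 · 35 = 630.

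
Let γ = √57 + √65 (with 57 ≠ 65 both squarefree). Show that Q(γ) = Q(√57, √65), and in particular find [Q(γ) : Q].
[Q(γ) : Q] = 4 (equivalently, Q(γ) = Q(√57, √65))

Obviously Q(γ) ⊆ Q(√57, √65), and [Q(√57, √65):Q] = 4 (since 57, 65 are distinct squarefree integers > 1 with 3705 not a perfect square). To show equality we compute the minimal polynomial of γ. From γ = √57 + √65: γ^2 = 57 + 2√(3705) + 65 = 122 + 2√(3705), so γ^2 - 122 = 2√(3705); squaring, (γ^2 - 122)^2 = 4·3705, i.e. γ^4 - 244γ^2 + 14884 - 14820 = 0, i.e. γ^4 - 244γ^2 + 64 = 0. So γ is a root of x^4 - 244x^2 + 64. This polynomial is irreducible over Q: it has no rational root (each ±√57 ± √65 is irrational), and any factorization into two quadratics over Q would force √(3705) ∈ Q (pairing opposite roots) or √57, √65 ∈ Q (other pairings), all impossible. Hence [Q(γ):Q] = 4 = [Q(√57, √65):Q], so Q(γ) = Q(√57, √65).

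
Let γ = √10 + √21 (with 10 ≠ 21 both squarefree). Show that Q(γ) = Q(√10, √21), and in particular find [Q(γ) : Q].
[Q(γ) : Q] = 4 (equivalently, Q(γ) = Q(√10, √21))

Obviously Q(γ) ⊆ Q(√10, √21), and [Q(√10, √21):Q] = 4 (since 10, 21 are distinct squarefree integers > 1 with 210 not a perfect square). To show equality we compute the minimal polynomial of γ. From γ = √10 + √21: γ^2 = 10 + 2√(210) + 21 = 31 + 2√(210), so γ^2 - 31 = 2√(210); squaring, (γ^2 - 31)^2 = 4·210, i.e. γ^4 - 62γ^2 + 961 - 840 = 0, i.e. γ^4 - 62γ^2 + 121 = 0. So γ is a root of x^4 - 62x^2 + 121. This polynomial is irreducible over Q: it has no rational root (each ±√10 ± √21 is irrational), and any factorization into two quadratics over Q would force √(210) ∈ Q (pairing opposite roots) or √10, √21 ∈ Q (other pairings), all impossible. Hence [Q(γ):Q] = 4 = [Q(√10, √21):Q], so Q(γ) = Q(√10, √21).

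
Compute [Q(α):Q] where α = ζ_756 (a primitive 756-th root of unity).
[Q(α):Q] = 216

The minimal polynomial of ζ_756 over Q is the 756-th cyclotomic polynomial Φ_756(x), which is irreducible over Q and has degree φ(756) = 216. Hence [Q(α):Q] = φ(756) = 216.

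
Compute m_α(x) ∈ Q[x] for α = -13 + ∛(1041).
m_α(x) = x^3 + 39x^2 + 507x + 1156

Set β = α + 13 = ∛(1041), so β^3 = 1041. Then (α + 13)^3 - 1041 = 0, i.e. α is a root of g(x) = (x + 13)^3 - 1041 = x^3 + 39x^2 + 507x + 1156. Since g(x) = h(x + 13) where h(x) = x^3 - 1041, and h is irreducible over Q (because 1041 is not a perfect cube, so h has no rational root, and a monic cubic with no rational root is irreducible), g is also irreducible (irreducibility is preserved under the substitution x → x + 13). Hence m_α(x) = x^3 + 39x^2 + 507x + 1156.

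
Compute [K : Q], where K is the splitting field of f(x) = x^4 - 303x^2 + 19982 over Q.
[K : Q] = 4

Solving the quadratic in x^2: x^2 = (303 ± √(303^2 - 4·19982))/2 = (303 ± √11881)/2 = (303 ± 109)/2, giving x^2 = 97 or x^2 = 206. So f(x) = (x^2 - 97)(x^2 - 206) and the roots of f are ±√97, ±√206. Hence the splitting field is K = Q(√97, √206). Since 97 and 206 are distinct squarefree integers > 1, their product 19982 is not a perfect square, so √206 ∉ Q(√97). By the tower law [K:Q] = [Q(√97,√206):Q(√97)] · [Q(√97):Q] = 2 · 2 = 4.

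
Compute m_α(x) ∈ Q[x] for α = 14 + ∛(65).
m_α(x) = x^3 - 42x^2 + 588x - 2809

Set β = α - 14 = ∛(65), so β^3 = 65. Then (α - 14)^3 - 65 = 0, i.e. α is a root of g(x) = (x - 14)^3 - 65 = x^3 - 42x^2 + 588x - 2809. Since g(x) = h(x - 14) where h(x) = x^3 - 65, and h is irreducible over Q (because 65 is not a perfect cube, so h has no rational root, and a monic cubic with no rational root is irreducible), g is also irreducible (irreducibility is preserved under the substitution x → x - 14). Hence m_α(x) = x^3 - 42x^2 + 588x - 2809.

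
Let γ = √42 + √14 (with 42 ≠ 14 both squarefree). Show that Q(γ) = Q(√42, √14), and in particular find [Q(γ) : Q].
[Q(γ) : Q] = 4 (equivalently, Q(γ) = Q(√42, √14))

Obviously Q(γ) ⊆ Q(√42, √14), and [Q(√42, √14):Q] = 4 (since 42, 14 are distinct squarefree integers > 1 with 588 not a perfect square). To show equality we compute the minimal polynomial of γ. From γ = √42 + √14: γ^2 = 42 + 2√(588) + 14 = 56 + 2√(588), so γ^2 - 56 = 2√(588); squaring, (γ^2 - 56)^2 = 4·588, i.e. γ^4 - 112γ^2 + 3136 - 2352 = 0, i.e. γ^4 - 112γ^2 + 784 = 0. So γ is a root of x^4 - 112x^2 + 784. This polynomial is irreducible over Q: it has no rational root (each ±√42 ± √14 is irrational), and any factorization into two quadratics over Q would force √(588) ∈ Q (pairing opposite roots) or √42, √14 ∈ Q (other pairings), all impossible. Hence [Q(γ):Q] = 4 = [Q(√42, √14):Q], so Q(γ) = Q(√42, √14).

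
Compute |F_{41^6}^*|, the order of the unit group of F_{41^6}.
|F_{41^6}^*| = 4750104240

F_{41^6} has 41^6 = 4750104241 elements; its multiplicative group consists of all nonzero elements, so |F_{41^6}^*| = 4750104241 - 1 = 4750104240. (It is cyclic since any finite subgroup of the multiplicative group of a field is cyclic.)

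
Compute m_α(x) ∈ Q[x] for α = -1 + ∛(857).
m_α(x) = x^3 + 3x^2 + 3x - 856

Set β = α + 1 = ∛(857), so β^3 = 857. Then (α + 1)^3 - 857 = 0, i.e. α is a root of g(x) = (x + 1)^3 - 857 = x^3 + 3x^2 + 3x - 856. Since g(x) = h(x + 1) where h(x) = x^3 - 857, and h is irreducible over Q (because 857 is not a perfect cube, so h has no rational root, and a monic cubic with no rational root is irreducible), g is also irreducible (irreducibility is preserved under the substitution x → x + 1). Hence m_α(x) = x^3 + 3x^2 + 3x - 856.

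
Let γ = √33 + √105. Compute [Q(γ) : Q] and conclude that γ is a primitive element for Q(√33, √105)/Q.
[Q(γ) : Q] = 4 (equivalently, Q(γ) = Q(√33, √105))

Obviously Q(γ) ⊆ Q(√33, √105), and [Q(√33, √105):Q] = 4 (since 33, 105 are distinct squarefree integers > 1 with 3465 not a perfect square). To show equality we compute the minimal polynomial of γ. From γ = √33 + √105: γ^2 = 33 + 2√(3465) + 105 = 138 + 2√(3465), so γ^2 - 138 = 2√(3465); squaring, (γ^2 - 138)^2 = 4·3465, i.e. γ^4 - 276γ^2 + 19044 - 13860 = 0, i.e. γ^4 - 276γ^2 + 5184 = 0. So γ is a root of x^4 - 276x^2 + 5184. This polynomial is irreducible over Q: it has no rational root (each ±√33 ± √105 is irrational), and any factorization into two quadratics over Q would force √(3465) ∈ Q (pairing opposite roots) or √33, √105 ∈ Q (other pairings), all impossible. Hence [Q(γ):Q] = 4 = [Q(√33, √105):Q], so Q(γ) = Q(√33, √105).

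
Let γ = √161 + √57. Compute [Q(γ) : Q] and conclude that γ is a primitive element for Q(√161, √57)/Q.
[Q(γ) : Q] = 4 (equivalently, Q(γ) = Q(√161, √57))

Obviously Q(γ) ⊆ Q(√161, √57), and [Q(√161, √57):Q] = 4 (since 161, 57 are distinct squarefree integers > 1 with 9177 not a perfect square). To show equality we compute the minimal polynomial of γ. From γ = √161 + √57: γ^2 = 161 + 2√(9177) + 57 = 218 + 2√(9177), so γ^2 - 218 = 2√(9177); squaring, (γ^2 - 218)^2 = 4·9177, i.e. γ^4 - 436γ^2 + 47524 - 36708 = 0, i.e. γ^4 - 436γ^2 + 10816 = 0. So γ is a root of x^4 - 436x^2 + 10816. This polynomial is irreducible over Q: it has no rational root (each ±√161 ± √57 is irrational), and any factorization into two quadratics over Q would force √(9177) ∈ Q (pairing opposite roots) or √161, √57 ∈ Q (other pairings), all impossible. Hence [Q(γ):Q] = 4 = [Q(√161, √57):Q], so Q(γ) = Q(√161, √57).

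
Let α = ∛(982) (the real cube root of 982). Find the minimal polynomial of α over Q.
m_α(x) = x^3 - 982

α satisfies α^3 = 982, so x^3 - 982 annihilates α. By the rational root test, a rational root p/q (in lowest terms) of x^3 - 982 would satisfy p^3 = 982 q^3, forcing q = 1 and p^3 = 982; but 982 is not a perfect cube, contradiction. A monic cubic over Q with no rational root is irreducible (any nontrivial factorization would include a linear factor). Hence x^3 - 982 is the minimal polynomial of α, and in particular [Q(α):Q] = 3.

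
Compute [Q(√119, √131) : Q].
[Q(√119, √131) : Q] = 4

[Q(√119):Q] = 2 (min poly x^2 - 119, irreducible since 119 is squarefree > 1). For the top step, suppose √131 ∈ Q(√119), say √131 = c + d√119 with c, d ∈ Q. Squaring: 131 = c^2 + 119d^2 + 2cd√119. Since √119 ∉ Q this forces 2cd = 0. If d = 0 then √131 = c ∈ Q, contradicting 131 squarefree > 1. If c = 0 then 131 = 119d^2, so 119·131 = (119d)^2 is a perfect square in Q — but 119·131 = 15589 is not a perfect square (since 119 and 131 are distinct squarefree integers). Contradiction. Hence √131 ∉ Q(√119), so x^2 - 131 stays irreducible over Q(√119) and [Q(√119, √131) : Q(√119)] = 2. By the tower law, [Q(√119, √131) : Q] = 2 · 2 = 4.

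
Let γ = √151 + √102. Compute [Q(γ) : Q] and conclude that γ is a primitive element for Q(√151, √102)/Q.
[Q(γ) : Q] = 4 (equivalently, Q(γ) = Q(√151, √102))

Obviously Q(γ) ⊆ Q(√151, √102), and [Q(√151, √102):Q] = 4 (since 151, 102 are distinct squarefree integers > 1 with 15402 not a perfect square). To show equality we compute the minimal polynomial of γ. From γ = √151 + √102: γ^2 = 151 + 2√(15402) + 102 = 253 + 2√(15402), so γ^2 - 253 = 2√(15402); squaring, (γ^2 - 253)^2 = 4·15402, i.e. γ^4 - 506γ^2 + 64009 - 61608 = 0, i.e. γ^4 - 506γ^2 + 2401 = 0. So γ is a root of x^4 - 506x^2 + 2401. This polynomial is irreducible over Q: it has no rational root (each ±√151 ± √102 is irrational), and any factorization into two quadratics over Q would force √(15402) ∈ Q (pairing opposite roots) or √151, √102 ∈ Q (other pairings), all impossible. Hence [Q(γ):Q] = 4 = [Q(√151, √102):Q], so Q(γ) = Q(√151, √102).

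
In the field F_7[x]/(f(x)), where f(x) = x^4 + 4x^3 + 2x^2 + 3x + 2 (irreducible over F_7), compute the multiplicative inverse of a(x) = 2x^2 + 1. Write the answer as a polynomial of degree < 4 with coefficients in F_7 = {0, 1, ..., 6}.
a(x)^(-1) ≡ 3x^3 + 3x^2 (mod f(x))

Since f is irreducible over F_7, F_7[x]/(f) is a field and a(x) ≠ 0 has an inverse. Apply the extended Euclidean algorithm to f(x) and a(x) in F_7[x]: f(x) = (4x^2 + 2x + 6)·a(x) + (x + 3);  a(x) = (2x + 1)·(x + 3) + (5). The last nonzero remainder is the constant 5 = gcd(f, a) in F_7. Back-substituting through the division chain expresses 5 = s(x)·a(x) + t(x)·f(x) with s(x) ≡ x^3 + x^2 (mod f), so (x^3 + x^2)·a(x) ≡ 5 (mod f). Multiplying by 5^(-1) ≡ 3 in F_7 gives a(x)^(-1) ≡ 3·(x^3 + x^2) ≡ 3x^3 + 3x^2 (mod f). Check: (2x^2 + 1)·(3x^3 + 3x^2) = 6x^5 + 6x^4 + 3x^3 + 3x^2 ≡ 1 (mod x^4 + 4x^3 + 2x^2 + 3x + 2).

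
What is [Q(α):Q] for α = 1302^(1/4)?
[Q(α):Q] = 4

α is a root of x^4 - 1302. By Eisenstein's criterion at the prime p = 2 (which divides the constant term 1302 but p^2 = 4 does not, since 1302 is squarefree), x^4 - 1302 is irreducible over Q. Hence [Q(α):Q] = 4.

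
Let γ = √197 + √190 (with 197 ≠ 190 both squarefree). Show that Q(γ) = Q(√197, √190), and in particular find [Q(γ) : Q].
[Q(γ) : Q] = 4 (equivalently, Q(γ) = Q(√197, √190))

Obviously Q(γ) ⊆ Q(√197, √190), and [Q(√197, √190):Q] = 4 (since 197, 190 are distinct squarefree integers > 1 with 37430 not a perfect square). To show equality we compute the minimal polynomial of γ. From γ = √197 + √190: γ^2 = 197 + 2√(37430) + 190 = 387 + 2√(37430), so γ^2 - 387 = 2√(37430); squaring, (γ^2 - 387)^2 = 4·37430, i.e. γ^4 - 774γ^2 + 149769 - 149720 = 0, i.e. γ^4 - 774γ^2 + 49 = 0. So γ is a root of x^4 - 774x^2 + 49. This polynomial is irreducible over Q: it has no rational root (each ±√197 ± √190 is irrational), and any factorization into two quadratics over Q would force √(37430) ∈ Q (pairing opposite roots) or √197, √190 ∈ Q (other pairings), all impossible. Hence [Q(γ):Q] = 4 = [Q(√197, √190):Q], so Q(γ) = Q(√197, √190).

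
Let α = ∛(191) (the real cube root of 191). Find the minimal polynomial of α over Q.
m_α(x) = x^3 - 191

α satisfies α^3 = 191, so x^3 - 191 annihilates α. By the rational root test, a rational root p/q (in lowest terms) of x^3 - 191 would satisfy p^3 = 191 q^3, forcing q = 1 and p^3 = 191; but 191 is not a perfect cube, contradiction. A monic cubic over Q with no rational root is irreducible (any nontrivial factorization would include a linear factor). Hence x^3 - 191 is the minimal polynomial of α, and in particular [Q(α):Q] = 3.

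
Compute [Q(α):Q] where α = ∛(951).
[Q(α):Q] = 3

The minimal polynomial of α is x^3 - 951, irreducible over Q since 951 is not a perfect cube (so x^3 - 951 has no rational root). Hence [Q(α):Q] = deg(m_α) = 3.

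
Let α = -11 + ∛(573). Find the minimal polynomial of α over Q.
m_α(x) = x^3 + 33x^2 + 363x + 758

Set β = α + 11 = ∛(573), so β^3 = 573. Then (α + 11)^3 - 573 = 0, i.e. α is a root of g(x) = (x + 11)^3 - 573 = x^3 + 33x^2 + 363x + 758. Since g(x) = h(x + 11) where h(x) = x^3 - 573, and h is irreducible over Q (because 573 is not a perfect cube, so h has no rational root, and a monic cubic with no rational root is irreducible), g is also irreducible (irreducibility is preserved under the substitution x → x + 11). Hence m_α(x) = x^3 + 33x^2 + 363x + 758.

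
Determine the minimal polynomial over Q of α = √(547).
m_α(x) = x^2 - 547

α satisfies α^2 - 547 = 0, so x^2 - 547 annihilates α. Since d = 547 is squarefree and ≠ 1, it is not a perfect square in Q, so x^2 - 547 has no rational root and is therefore irreducible over Q (a degree-2 polynomial over a field is irreducible iff it has no root). Hence m_α(x) = x^2 - 547.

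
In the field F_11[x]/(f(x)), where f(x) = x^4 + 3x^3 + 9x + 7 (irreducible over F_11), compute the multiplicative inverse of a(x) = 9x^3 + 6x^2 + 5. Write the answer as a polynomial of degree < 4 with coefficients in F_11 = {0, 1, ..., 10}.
a(x)^(-1) ≡ 8x^3 + 9x^2 + 4x + 1 (mod f(x))

Since f is irreducible over F_11, F_11[x]/(f) is a field and a(x) ≠ 0 has an inverse. Apply the extended Euclidean algorithm to f(x) and a(x) in F_11[x]: f(x) = (5x + 8)·a(x) + (7x^2 + 6x);  a(x) = (6x + 2)·(7x^2 + 6x) + (10x + 5);  (7x^2 + 6x) = (4x + 3)·(10x + 5) + (7). The last nonzero remainder is the constant 7 = gcd(f, a) in F_11. Back-substituting through the division chain expresses 7 = s(x)·a(x) + t(x)·f(x) with s(x) ≡ x^3 + 8x^2 + 6x + 7 (mod f), so (x^3 + 8x^2 + 6x + 7)·a(x) ≡ 7 (mod f). Multiplying by 7^(-1) ≡ 8 in F_11 gives a(x)^(-1) ≡ 8·(x^3 + 8x^2 + 6x + 7) ≡ 8x^3 + 9x^2 + 4x + 1 (mod f). Check: (9x^3 + 6x^2 + 5)·(8x^3 + 9x^2 + 4x + 1) = 6x^6 + 8x^5 + 2x^4 + 7x^3 + 7x^2 + 9x + 5 ≡ 1 (mod x^4 + 3x^3 + 9x + 7).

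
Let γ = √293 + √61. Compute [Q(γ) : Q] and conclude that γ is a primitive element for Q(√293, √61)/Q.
[Q(γ) : Q] = 4 (equivalently, Q(γ) = Q(√293, √61))

Obviously Q(γ) ⊆ Q(√293, √61), and [Q(√293, √61):Q] = 4 (since 293, 61 are distinct squarefree integers > 1 with 17873 not a perfect square). To show equality we compute the minimal polynomial of γ. From γ = √293 + √61: γ^2 = 293 + 2√(17873) + 61 = 354 + 2√(17873), so γ^2 - 354 = 2√(17873); squaring, (γ^2 - 354)^2 = 4·17873, i.e. γ^4 - 708γ^2 + 125316 - 71492 = 0, i.e. γ^4 - 708γ^2 + 53824 = 0. So γ is a root of x^4 - 708x^2 + 53824. This polynomial is irreducible over Q: it has no rational root (each ±√293 ± √61 is irrational), and any factorization into two quadratics over Q would force √(17873) ∈ Q (pairing opposite roots) or √293, √61 ∈ Q (other pairings), all impossible. Hence [Q(γ):Q] = 4 = [Q(√293, √61):Q], so Q(γ) = Q(√293, √61).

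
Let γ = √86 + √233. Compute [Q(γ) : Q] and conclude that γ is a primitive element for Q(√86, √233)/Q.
[Q(γ) : Q] = 4 (equivalently, Q(γ) = Q(√86, √233))

Obviously Q(γ) ⊆ Q(√86, √233), and [Q(√86, √233):Q] = 4 (since 86, 233 are distinct squarefree integers > 1 with 20038 not a perfect square). To show equality we compute the minimal polynomial of γ. From γ = √86 + √233: γ^2 = 86 + 2√(20038) + 233 = 319 + 2√(20038), so γ^2 - 319 = 2√(20038); squaring, (γ^2 - 319)^2 = 4·20038, i.e. γ^4 - 638γ^2 + 101761 - 80152 = 0, i.e. γ^4 - 638γ^2 + 21609 = 0. So γ is a root of x^4 - 638x^2 + 21609. This polynomial is irreducible over Q: it has no rational root (each ±√86 ± √233 is irrational), and any factorization into two quadratics over Q would force √(20038) ∈ Q (pairing opposite roots) or √86, √233 ∈ Q (other pairings), all impossible. Hence [Q(γ):Q] = 4 = [Q(√86, √233):Q], so Q(γ) = Q(√86, √233).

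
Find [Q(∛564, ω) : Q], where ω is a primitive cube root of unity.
[Q(∛564, ω) : Q] = 6

[Q(∛564):Q] = 3 (min poly x^3 - 564, irreducible since 564 is not a perfect cube). [Q(ω):Q] = 2 (min poly x^2 + x + 1). Since Q(∛564) ⊂ R and ω ∉ R, we have ω ∉ Q(∛564), so x^2 + x + 1 remains irreducible over Q(∛564) and [Q(∛564, ω) : Q(∛564)] = 2. By the tower law, [Q(∛564, ω) : Q] = 3 · 2 = 6. (In fact Q(∛564, ω) is the splitting field of x^3 - 564 over Q.)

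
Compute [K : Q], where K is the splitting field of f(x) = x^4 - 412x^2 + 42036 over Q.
[K : Q] = 4

Solving the quadratic in x^2: x^2 = (412 ± √(412^2 - 4·42036))/2 = (412 ± √1600)/2 = (412 ± 40)/2, giving x^2 = 226 or x^2 = 186. So f(x) = (x^2 - 226)(x^2 - 186) and the roots of f are ±√226, ±√186. Hence the splitting field is K = Q(√226, √186). Since 226 and 186 are distinct squarefree integers > 1, their product 42036 is not a perfect square, so √186 ∉ Q(√226). By the tower law [K:Q] = [Q(√226,√186):Q(√226)] · [Q(√226):Q] = 2 · 2 = 4.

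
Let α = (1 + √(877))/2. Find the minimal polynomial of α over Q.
m_α(x) = x^2 - x - 219

From 2α - 1 = √(877), squaring gives (2α - 1)^2 = 877, i.e. 4α^2 - 4α + 1 = 877, so α^2 - α + (1 - 877)/4 = 0. Since 877 ≡ 1 (mod 4), (1 - 877)/4 = -219 ∈ Z. The polynomial x^2 - x - 219 has discriminant 1 - 4·(-219) = 877, which is not a perfect square in Q (d = 877 is squarefree and ≠ 1), so x^2 - x - 219 is irreducible over Q. It is the minimal polynomial of α.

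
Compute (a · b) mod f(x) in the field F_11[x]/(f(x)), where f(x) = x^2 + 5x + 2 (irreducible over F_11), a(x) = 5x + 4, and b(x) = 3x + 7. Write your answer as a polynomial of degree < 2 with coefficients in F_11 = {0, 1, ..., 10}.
a · b ≡ 5x + 9 (mod f(x))

Multiply in F_11[x]: a(x)·b(x) = (5x + 4)·(3x + 7) = 4x^2 + 3x + 6. This has degree ≥ 2, so divide by f(x) over F_11: 4x^2 + 3x + 6 = (4)·(x^2 + 5x + 2) + (5x + 9). Hence a·b ≡ 5x + 9 (mod f). (F_11[x]/(f) is a field with 11^2 = 121 elements since f is irreducible of degree 2.)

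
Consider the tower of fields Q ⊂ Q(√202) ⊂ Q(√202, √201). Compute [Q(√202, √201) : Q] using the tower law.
[Q(√202, √201) : Q] = 4

[Q(√202):Q] = 2 (min poly x^2 - 202, irreducible since 202 is squarefree > 1). For the top step, suppose √201 ∈ Q(√202), say √201 = c + d√202 with c, d ∈ Q. Squaring: 201 = c^2 + 202d^2 + 2cd√202. Since √202 ∉ Q this forces 2cd = 0. If d = 0 then √201 = c ∈ Q, contradicting 201 squarefree > 1. If c = 0 then 201 = 202d^2, so 202·201 = (202d)^2 is a perfect square in Q — but 202·201 = 40602 is not a perfect square (since 202 and 201 are distinct squarefree integers). Contradiction. Hence √201 ∉ Q(√202), so x^2 - 201 stays irreducible over Q(√202) and [Q(√202, √201) : Q(√202)] = 2. By the tower law, [Q(√202, √201) : Q] = 2 · 2 = 4.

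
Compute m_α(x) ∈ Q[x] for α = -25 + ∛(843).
m_α(x) = x^3 + 75x^2 + 1875x + 14782

Set β = α + 25 = ∛(843), so β^3 = 843. Then (α + 25)^3 - 843 = 0, i.e. α is a root of g(x) = (x + 25)^3 - 843 = x^3 + 75x^2 + 1875x + 14782. Since g(x) = h(x + 25) where h(x) = x^3 - 843, and h is irreducible over Q (because 843 is not a perfect cube, so h has no rational root, and a monic cubic with no rational root is irreducible), g is also irreducible (irreducibility is preserved under the substitution x → x + 25). Hence m_α(x) = x^3 + 75x^2 + 1875x + 14782.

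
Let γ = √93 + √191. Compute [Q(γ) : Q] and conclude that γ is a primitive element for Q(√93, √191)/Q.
[Q(γ) : Q] = 4 (equivalently, Q(γ) = Q(√93, √191))

Obviously Q(γ) ⊆ Q(√93, √191), and [Q(√93, √191):Q] = 4 (since 93, 191 are distinct squarefree integers > 1 with 17763 not a perfect square). To show equality we compute the minimal polynomial of γ. From γ = √93 + √191: γ^2 = 93 + 2√(17763) + 191 = 284 + 2√(17763), so γ^2 - 284 = 2√(17763); squaring, (γ^2 - 284)^2 = 4·17763, i.e. γ^4 - 568γ^2 + 80656 - 71052 = 0, i.e. γ^4 - 568γ^2 + 9604 = 0. So γ is a root of x^4 - 568x^2 + 9604. This polynomial is irreducible over Q: it has no rational root (each ±√93 ± √191 is irrational), and any factorization into two quadratics over Q would force √(17763) ∈ Q (pairing opposite roots) or √93, √191 ∈ Q (other pairings), all impossible. Hence [Q(γ):Q] = 4 = [Q(√93, √191):Q], so Q(γ) = Q(√93, √191).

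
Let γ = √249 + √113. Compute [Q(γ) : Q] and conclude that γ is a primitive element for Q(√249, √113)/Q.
[Q(γ) : Q] = 4 (equivalently, Q(γ) = Q(√249, √113))

Obviously Q(γ) ⊆ Q(√249, √113), and [Q(√249, √113):Q] = 4 (since 249, 113 are distinct squarefree integers > 1 with 28137 not a perfect square). To show equality we compute the minimal polynomial of γ. From γ = √249 + √113: γ^2 = 249 + 2√(28137) + 113 = 362 + 2√(28137), so γ^2 - 362 = 2√(28137); squaring, (γ^2 - 362)^2 = 4·28137, i.e. γ^4 - 724γ^2 + 131044 - 112548 = 0, i.e. γ^4 - 724γ^2 + 18496 = 0. So γ is a root of x^4 - 724x^2 + 18496. This polynomial is irreducible over Q: it has no rational root (each ±√249 ± √113 is irrational), and any factorization into two quadratics over Q would force √(28137) ∈ Q (pairing opposite roots) or √249, √113 ∈ Q (other pairings), all impossible. Hence [Q(γ):Q] = 4 = [Q(√249, √113):Q], so Q(γ) = Q(√249, √113).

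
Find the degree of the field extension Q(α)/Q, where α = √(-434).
[Q(α):Q] = 2

[Q(α):Q] equals the degree of the minimal polynomial of α. Here α^2 = -434 and x^2 + 434 is irreducible (d = -434 is squarefree, ≠ 1, hence not a square), so deg(m_α) = 2. Thus [Q(α):Q] = 2.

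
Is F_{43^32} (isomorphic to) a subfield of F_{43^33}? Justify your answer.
No: F_{43^32} is not a subfield of F_{43^33}

F_{p^m} embeds in F_{p^n} iff m | n. Here 32 ∤ 33 (since 33 = 1·32 + 1 with remainder 1 ≠ 0), so F_{43^32} is not a subfield of F_{43^33}. Equivalently: if it were, the tower law would give 32 = [F_{43^32}:F_43] dividing [F_{43^33}:F_43] = 33, contradiction.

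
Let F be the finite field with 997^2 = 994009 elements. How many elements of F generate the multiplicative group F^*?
There are φ(994008) = 326688 primitive elements

F_q^* is cyclic of order q - 1 = 994008. A cyclic group of order m has exactly φ(m) generators. Here m = 994008 = 2^3 · 3 · 83 · 499, so the number of primitive elements is φ(994008) = 326688.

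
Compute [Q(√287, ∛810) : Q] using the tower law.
[Q(√287, ∛810) : Q] = 6

Let L = Q(√287, ∛810). Since Q(√287) ⊂ L and [Q(√287):Q] = 2, the tower law gives 2 | [L:Q]. Likewise Q(∛810) ⊂ L with [Q(∛810):Q] = 3 (because 810 is not a perfect cube), so 3 | [L:Q]. As gcd(2,3) = 1, [L:Q] is divisible by 6. Conversely L is generated over Q by √287 and ∛810, so [L:Q] ≤ 2·3 = 6. Therefore [Q(√287, ∛810) : Q] = 6.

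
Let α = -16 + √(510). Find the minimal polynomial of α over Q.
m_α(x) = x^2 + 32x - 254

From α + 16 = √(510), squaring gives (α + 16)^2 = 510, i.e. α^2 + 32α + 256 = 510, so α^2 + 32α - 254 = 0. The discriminant of x^2 + 32x - 254 is (32)^2 - 4·(-254) = 1024 + 1016 = 2040, and 4·(510) is not a perfect square in Q since 510 is squarefree and ≠ 1. Hence x^2 + 32x - 254 is irreducible over Q and is the minimal polynomial of α.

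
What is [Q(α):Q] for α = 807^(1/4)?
[Q(α):Q] = 4

α is a root of x^4 - 807. By Eisenstein's criterion at the prime p = 3 (which divides the constant term 807 but p^2 = 9 does not, since 807 is squarefree), x^4 - 807 is irreducible over Q. Hence [Q(α):Q] = 4.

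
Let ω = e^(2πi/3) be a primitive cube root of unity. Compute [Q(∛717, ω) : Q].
[Q(∛717, ω) : Q] = 6

[Q(∛717):Q] = 3 (min poly x^3 - 717, irreducible since 717 is not a perfect cube). [Q(ω):Q] = 2 (min poly x^2 + x + 1). Since Q(∛717) ⊂ R and ω ∉ R, we have ω ∉ Q(∛717), so x^2 + x + 1 remains irreducible over Q(∛717) and [Q(∛717, ω) : Q(∛717)] = 2. By the tower law, [Q(∛717, ω) : Q] = 3 · 2 = 6. (In fact Q(∛717, ω) is the splitting field of x^3 - 717 over Q.)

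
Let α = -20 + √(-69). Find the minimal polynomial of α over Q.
m_α(x) = x^2 + 40x + 469

From α + 20 = √(-69), squaring gives (α + 20)^2 = -69, i.e. α^2 + 40α + 400 = -69, so α^2 + 40α + 469 = 0. The discriminant of x^2 + 40x + 469 is (40)^2 - 4·(469) = 1600 - 1876 = -276, and 4·(-69) is not a perfect square in Q since -69 is squarefree and ≠ 1. Hence x^2 + 40x + 469 is irreducible over Q and is the minimal polynomial of α.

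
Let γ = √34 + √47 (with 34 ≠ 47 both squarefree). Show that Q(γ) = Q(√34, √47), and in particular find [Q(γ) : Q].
[Q(γ) : Q] = 4 (equivalently, Q(γ) = Q(√34, √47))

Obviously Q(γ) ⊆ Q(√34, √47), and [Q(√34, √47):Q] = 4 (since 34, 47 are distinct squarefree integers > 1 with 1598 not a perfect square). To show equality we compute the minimal polynomial of γ. From γ = √34 + √47: γ^2 = 34 + 2√(1598) + 47 = 81 + 2√(1598), so γ^2 - 81 = 2√(1598); squaring, (γ^2 - 81)^2 = 4·1598, i.e. γ^4 - 162γ^2 + 6561 - 6392 = 0, i.e. γ^4 - 162γ^2 + 169 = 0. So γ is a root of x^4 - 162x^2 + 169. This polynomial is irreducible over Q: it has no rational root (each ±√34 ± √47 is irrational), and any factorization into two quadratics over Q would force √(1598) ∈ Q (pairing opposite roots) or √34, √47 ∈ Q (other pairings), all impossible. Hence [Q(γ):Q] = 4 = [Q(√34, √47):Q], so Q(γ) = Q(√34, √47).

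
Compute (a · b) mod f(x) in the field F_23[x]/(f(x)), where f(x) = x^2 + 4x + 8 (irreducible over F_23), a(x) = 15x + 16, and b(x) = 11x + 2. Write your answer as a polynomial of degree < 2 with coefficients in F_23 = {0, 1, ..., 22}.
a · b ≡ 6x (mod f(x))

Multiply in F_23[x]: a(x)·b(x) = (15x + 16)·(11x + 2) = 4x^2 + 22x + 9. This has degree ≥ 2, so divide by f(x) over F_23: 4x^2 + 22x + 9 = (4)·(x^2 + 4x + 8) + (6x). Hence a·b ≡ 6x (mod f). (F_23[x]/(f) is a field with 23^2 = 529 elements since f is irreducible of degree 2.)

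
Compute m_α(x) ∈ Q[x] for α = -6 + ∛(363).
m_α(x) = x^3 + 18x^2 + 108x - 147

Set β = α + 6 = ∛(363), so β^3 = 363. Then (α + 6)^3 - 363 = 0, i.e. α is a root of g(x) = (x + 6)^3 - 363 = x^3 + 18x^2 + 108x - 147. Since g(x) = h(x + 6) where h(x) = x^3 - 363, and h is irreducible over Q (because 363 is not a perfect cube, so h has no rational root, and a monic cubic with no rational root is irreducible), g is also irreducible (irreducibility is preserved under the substitution x → x + 6). Hence m_α(x) = x^3 + 18x^2 + 108x - 147.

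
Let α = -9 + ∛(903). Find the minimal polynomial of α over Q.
m_α(x) = x^3 + 27x^2 + 243x - 174

Set β = α + 9 = ∛(903), so β^3 = 903. Then (α + 9)^3 - 903 = 0, i.e. α is a root of g(x) = (x + 9)^3 - 903 = x^3 + 27x^2 + 243x - 174. Since g(x) = h(x + 9) where h(x) = x^3 - 903, and h is irreducible over Q (because 903 is not a perfect cube, so h has no rational root, and a monic cubic with no rational root is irreducible), g is also irreducible (irreducibility is preserved under the substitution x → x + 9). Hence m_α(x) = x^3 + 27x^2 + 243x - 174.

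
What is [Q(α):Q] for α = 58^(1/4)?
[Q(α):Q] = 4

α is a root of x^4 - 58. By Eisenstein's criterion at the prime p = 2 (which divides the constant term 58 but p^2 = 4 does not, since 58 is squarefree), x^4 - 58 is irreducible over Q. Hence [Q(α):Q] = 4.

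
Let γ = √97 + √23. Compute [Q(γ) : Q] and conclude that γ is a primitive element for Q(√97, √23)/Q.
[Q(γ) : Q] = 4 (equivalently, Q(γ) = Q(√97, √23))

Obviously Q(γ) ⊆ Q(√97, √23), and [Q(√97, √23):Q] = 4 (since 97, 23 are distinct squarefree integers > 1 with 2231 not a perfect square). To show equality we compute the minimal polynomial of γ. From γ = √97 + √23: γ^2 = 97 + 2√(2231) + 23 = 120 + 2√(2231), so γ^2 - 120 = 2√(2231); squaring, (γ^2 - 120)^2 = 4·2231, i.e. γ^4 - 240γ^2 + 14400 - 8924 = 0, i.e. γ^4 - 240γ^2 + 5476 = 0. So γ is a root of x^4 - 240x^2 + 5476. This polynomial is irreducible over Q: it has no rational root (each ±√97 ± √23 is irrational), and any factorization into two quadratics over Q would force √(2231) ∈ Q (pairing opposite roots) or √97, √23 ∈ Q (other pairings), all impossible. Hence [Q(γ):Q] = 4 = [Q(√97, √23):Q], so Q(γ) = Q(√97, √23).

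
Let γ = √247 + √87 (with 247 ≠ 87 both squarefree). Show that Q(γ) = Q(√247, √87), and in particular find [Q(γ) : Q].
[Q(γ) : Q] = 4 (equivalently, Q(γ) = Q(√247, √87))

Obviously Q(γ) ⊆ Q(√247, √87), and [Q(√247, √87):Q] = 4 (since 247, 87 are distinct squarefree integers > 1 with 21489 not a perfect square). To show equality we compute the minimal polynomial of γ. From γ = √247 + √87: γ^2 = 247 + 2√(21489) + 87 = 334 + 2√(21489), so γ^2 - 334 = 2√(21489); squaring, (γ^2 - 334)^2 = 4·21489, i.e. γ^4 - 668γ^2 + 111556 - 85956 = 0, i.e. γ^4 - 668γ^2 + 25600 = 0. So γ is a root of x^4 - 668x^2 + 25600. This polynomial is irreducible over Q: it has no rational root (each ±√247 ± √87 is irrational), and any factorization into two quadratics over Q would force √(21489) ∈ Q (pairing opposite roots) or √247, √87 ∈ Q (other pairings), all impossible. Hence [Q(γ):Q] = 4 = [Q(√247, √87):Q], so Q(γ) = Q(√247, √87).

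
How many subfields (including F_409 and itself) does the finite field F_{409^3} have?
F_{409^3} has 2 subfields

The subfields of F_{p^n} are exactly the fields F_{p^d} for d | n (each is the fixed field of the unique index-d subgroup of Gal(F_{p^n}/F_p) ≅ Z/nZ). The divisors of n = 3 are {1, 3}, giving 2 subfields: F_{409^1}, F_{409^3}.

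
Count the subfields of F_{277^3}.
F_{277^3} has 2 subfields

The subfields of F_{p^n} are exactly the fields F_{p^d} for d | n (each is the fixed field of the unique index-d subgroup of Gal(F_{p^n}/F_p) ≅ Z/nZ). The divisors of n = 3 are {1, 3}, giving 2 subfields: F_{277^1}, F_{277^3}.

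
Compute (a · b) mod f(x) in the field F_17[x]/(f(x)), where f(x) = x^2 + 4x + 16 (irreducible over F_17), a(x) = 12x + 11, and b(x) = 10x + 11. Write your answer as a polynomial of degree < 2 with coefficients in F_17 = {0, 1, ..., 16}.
a · b ≡ 3 (mod f(x))

Multiply in F_17[x]: a(x)·b(x) = (12x + 11)·(10x + 11) = x^2 + 4x + 2. This has degree ≥ 2, so divide by f(x) over F_17: x^2 + 4x + 2 = (1)·(x^2 + 4x + 16) + (3). Hence a·b ≡ 3 (mod f). (F_17[x]/(f) is a field with 17^2 = 289 elements since f is irreducible of degree 2.)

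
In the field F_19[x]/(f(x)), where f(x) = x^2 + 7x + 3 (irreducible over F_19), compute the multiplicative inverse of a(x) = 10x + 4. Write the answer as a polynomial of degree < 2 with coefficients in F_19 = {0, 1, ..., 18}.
a(x)^(-1) ≡ 5x + 14 (mod f(x))

Since f is irreducible over F_19, F_19[x]/(f) is a field and a(x) ≠ 0 has an inverse. Apply the extended Euclidean algorithm to f(x) and a(x) in F_19[x]: f(x) = (2x + 17)·a(x) + (11). The last nonzero remainder is the constant 11 = gcd(f, a) in F_19. Back-substituting through the division chain expresses 11 = s(x)·a(x) + t(x)·f(x) with s(x) ≡ 17x + 2 (mod f), so (17x + 2)·a(x) ≡ 11 (mod f). Multiplying by 11^(-1) ≡ 7 in F_19 gives a(x)^(-1) ≡ 7·(17x + 2) ≡ 5x + 14 (mod f). Check: (10x + 4)·(5x + 14) = 12x^2 + 8x + 18 ≡ 1 (mod x^2 + 7x + 3).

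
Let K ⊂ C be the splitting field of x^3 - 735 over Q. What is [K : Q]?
[K : Q] = 6

The roots of x^3 - 735 are ∛735, ω∛735, ω^2∛735 where ω = e^(2πi/3) is a primitive cube root of unity, so K = Q(∛735, ω). Now [Q(∛735):Q] = 3 (since 735 is not a perfect cube, x^3 - 735 is irreducible) and [Q(ω):Q] = 2. Both 2 and 3 divide [K:Q], and [K:Q] ≤ 3·2 = 6, so [K:Q] = 6. (Equivalently: Q(∛735) ⊂ R but ω ∉ R, so [K : Q(∛735)] = 2.)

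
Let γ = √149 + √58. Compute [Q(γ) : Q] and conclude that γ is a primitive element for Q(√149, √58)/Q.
[Q(γ) : Q] = 4 (equivalently, Q(γ) = Q(√149, √58))

Obviously Q(γ) ⊆ Q(√149, √58), and [Q(√149, √58):Q] = 4 (since 149, 58 are distinct squarefree integers > 1 with 8642 not a perfect square). To show equality we compute the minimal polynomial of γ. From γ = √149 + √58: γ^2 = 149 + 2√(8642) + 58 = 207 + 2√(8642), so γ^2 - 207 = 2√(8642); squaring, (γ^2 - 207)^2 = 4·8642, i.e. γ^4 - 414γ^2 + 42849 - 34568 = 0, i.e. γ^4 - 414γ^2 + 8281 = 0. So γ is a root of x^4 - 414x^2 + 8281. This polynomial is irreducible over Q: it has no rational root (each ±√149 ± √58 is irrational), and any factorization into two quadratics over Q would force √(8642) ∈ Q (pairing opposite roots) or √149, √58 ∈ Q (other pairings), all impossible. Hence [Q(γ):Q] = 4 = [Q(√149, √58):Q], so Q(γ) = Q(√149, √58).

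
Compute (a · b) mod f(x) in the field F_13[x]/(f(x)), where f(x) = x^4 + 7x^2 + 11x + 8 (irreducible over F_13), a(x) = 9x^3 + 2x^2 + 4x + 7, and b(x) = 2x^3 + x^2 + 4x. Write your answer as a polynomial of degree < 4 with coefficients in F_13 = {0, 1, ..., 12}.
a · b ≡ 10x^3 + 10x^2 + 11x + 3 (mod f(x))

Multiply in F_13[x]: a(x)·b(x) = (9x^3 + 2x^2 + 4x + 7)·(2x^3 + x^2 + 4x) = 5x^6 + 7x^4 + 10x^2 + 2x. This has degree ≥ 4, so divide by f(x) over F_13: 5x^6 + 7x^4 + 10x^2 + 2x = (5x^2 + 11)·(x^4 + 7x^2 + 11x + 8) + (10x^3 + 10x^2 + 11x + 3). Hence a·b ≡ 10x^3 + 10x^2 + 11x + 3 (mod f). (F_13[x]/(f) is a field with 13^4 = 28561 elements since f is irreducible of degree 4.)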